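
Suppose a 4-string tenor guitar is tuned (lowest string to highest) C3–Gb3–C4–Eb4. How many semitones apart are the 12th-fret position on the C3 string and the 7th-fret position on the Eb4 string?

10 semitones

C3 at fret 12 → C4 (MIDI 60); Eb4 at fret 7 → Bb4 (MIDI 70).
60 − 70 = -10, so the two pitches are 10 semitones apart, with Bb4 the higher.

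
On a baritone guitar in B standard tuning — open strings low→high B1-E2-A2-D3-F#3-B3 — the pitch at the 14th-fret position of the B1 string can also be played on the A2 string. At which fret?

4

B1 at fret 14 is B1 + 14 semitones = C#3.
The open A2 string is 10 semitones above the open B1, so the same pitch on the A2 string lies at fret 14 − 10 = 4.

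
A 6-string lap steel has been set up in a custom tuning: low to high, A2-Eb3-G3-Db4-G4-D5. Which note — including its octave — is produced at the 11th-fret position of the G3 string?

Gb4

G3 is MIDI 55. Adding 11 gives 66, which is Gb4.
(Equivalently spelled F#4.)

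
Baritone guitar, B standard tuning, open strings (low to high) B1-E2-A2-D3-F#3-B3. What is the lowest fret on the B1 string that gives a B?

From B1, count semitones up the chromatic scale until reaching B: B — 0 steps.

0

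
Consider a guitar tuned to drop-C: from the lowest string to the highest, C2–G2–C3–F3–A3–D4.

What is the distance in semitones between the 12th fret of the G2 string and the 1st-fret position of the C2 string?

G2 at fret 12 → G3 (MIDI 55); C2 at fret 1 → C#2 (MIDI 37).
55 − 37 = 18, so the two pitches are 18 semitones apart, with G3 the higher.

18 semitones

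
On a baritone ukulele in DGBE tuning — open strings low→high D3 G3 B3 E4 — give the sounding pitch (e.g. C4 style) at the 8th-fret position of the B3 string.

Each fret is one semitone, so B3 + 8 = G4.

G4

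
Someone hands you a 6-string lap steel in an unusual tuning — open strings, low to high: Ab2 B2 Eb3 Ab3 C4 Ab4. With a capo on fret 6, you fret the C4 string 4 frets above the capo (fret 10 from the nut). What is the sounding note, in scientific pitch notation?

Bb4

The capo raises the open C4 by 6 semitones to Gb4; fretting 4 more gives C4 + 6 + 4 = C4 + 10 semitones = Bb4.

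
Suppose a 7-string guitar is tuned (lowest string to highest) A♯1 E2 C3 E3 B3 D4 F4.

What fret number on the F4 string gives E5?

11

E5 is 11 semitones above the open F4 (F–F#–G–G#–…–D–D#–E), so it sits at fret 11.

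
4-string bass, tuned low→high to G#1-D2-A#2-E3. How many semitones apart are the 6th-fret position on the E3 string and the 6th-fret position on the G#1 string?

20 semitones

E3 at fret 6 → A#3 (MIDI 58); G#1 at fret 6 → D2 (MIDI 38).
58 − 38 = 20, so the two pitches are 20 semitones apart, with A#3 the higher.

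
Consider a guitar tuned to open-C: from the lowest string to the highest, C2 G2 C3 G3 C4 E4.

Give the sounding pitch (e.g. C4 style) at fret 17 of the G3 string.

The open G3 string plus 17 semitones: G–G#–A–A#–…–A#–B–C.
The walk passes from B into C 2 times, so the octave number goes from 3 to 5.

C5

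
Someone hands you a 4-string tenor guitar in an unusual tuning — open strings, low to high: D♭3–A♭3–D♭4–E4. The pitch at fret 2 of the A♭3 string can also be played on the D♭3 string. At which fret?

9

A♭3 at fret 2 is A♭3 + 2 semitones = B♭3.
The open D♭3 string is 7 semitones below the open A♭3, so the same pitch on the D♭3 string lies at fret 2 + 7 = 9.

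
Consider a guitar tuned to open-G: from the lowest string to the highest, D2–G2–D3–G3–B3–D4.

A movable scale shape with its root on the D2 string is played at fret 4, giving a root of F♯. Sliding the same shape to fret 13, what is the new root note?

D♯

Moving from fret 4 to fret 13 shifts the root by 9 semitones.
F♯ up 9 semitones is D♯.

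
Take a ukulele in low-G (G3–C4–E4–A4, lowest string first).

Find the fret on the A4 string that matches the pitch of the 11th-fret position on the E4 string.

E4 at fret 11 is E4 + 11 semitones = D#5.
The open A4 string is 5 semitones above the open E4, so the same pitch on the A4 string lies at fret 11 − 5 = 6.

6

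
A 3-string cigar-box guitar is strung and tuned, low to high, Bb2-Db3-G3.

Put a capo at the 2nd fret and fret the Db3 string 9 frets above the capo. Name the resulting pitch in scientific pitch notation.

The capo raises the open Db3 by 2 semitones to Eb3; fretting 9 more gives Db3 + 2 + 9 = Db3 + 11 semitones = C4.

C4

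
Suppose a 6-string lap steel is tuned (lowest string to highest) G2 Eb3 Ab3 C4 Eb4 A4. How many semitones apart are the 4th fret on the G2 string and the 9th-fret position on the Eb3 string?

13 semitones

G2 at fret 4 → B2 (MIDI 47); Eb3 at fret 9 → C4 (MIDI 60).
47 − 60 = -13, so the two pitches are 13 semitones apart, with C4 the higher.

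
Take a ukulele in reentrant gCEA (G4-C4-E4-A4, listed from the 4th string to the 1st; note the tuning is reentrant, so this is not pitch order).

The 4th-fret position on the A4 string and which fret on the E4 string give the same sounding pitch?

A4 at fret 4 is A4 + 4 semitones = C#5.
The open E4 string is 5 semitones below the open A4, so the same pitch on the E4 string lies at fret 4 + 5 = 9.

9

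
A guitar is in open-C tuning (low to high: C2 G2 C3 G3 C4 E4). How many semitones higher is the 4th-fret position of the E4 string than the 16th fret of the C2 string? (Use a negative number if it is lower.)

E4 at fret 4 → G♯4 (MIDI 68); C2 at fret 16 → E3 (MIDI 52).
68 − 52 = 16, so the two pitches are 16 semitones apart.

16 semitones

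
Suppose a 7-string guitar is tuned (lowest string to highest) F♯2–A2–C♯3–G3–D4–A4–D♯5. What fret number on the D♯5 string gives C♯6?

10

C♯6 is 10 semitones above the open D♯5 (D#–E–F–F#–…–B–C–C#), so it sits at fret 10.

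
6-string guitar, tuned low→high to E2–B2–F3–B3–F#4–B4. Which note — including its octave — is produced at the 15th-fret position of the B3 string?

D5

B3 is MIDI 59. Adding 15 gives 74, which is D5.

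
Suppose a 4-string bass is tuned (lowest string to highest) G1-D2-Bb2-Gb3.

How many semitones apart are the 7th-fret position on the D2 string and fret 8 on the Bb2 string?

9 semitones

D2 at fret 7 → A2 (MIDI 45); Bb2 at fret 8 → Gb3 (MIDI 54).
45 − 54 = -9, so the two pitches are 9 semitones apart, with Gb3 the higher.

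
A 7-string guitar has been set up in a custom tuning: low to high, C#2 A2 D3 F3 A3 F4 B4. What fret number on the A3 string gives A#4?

A#4 is 13 semitones above the open A3 (A–A#–B–C–…–G#–A–A#), so it sits at fret 13.

13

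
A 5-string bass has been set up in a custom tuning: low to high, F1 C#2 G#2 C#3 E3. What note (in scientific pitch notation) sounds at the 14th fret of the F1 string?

F1 is MIDI 29. Adding 14 gives 43, which is G2.

G2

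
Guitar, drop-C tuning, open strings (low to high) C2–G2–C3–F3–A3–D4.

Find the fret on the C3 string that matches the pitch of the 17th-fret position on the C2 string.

Fret 17 on C2 is MIDI 36 + 17 = 53 (F3). On the C3 string (open MIDI 48), that pitch is 53 − 48 = fret 5.

5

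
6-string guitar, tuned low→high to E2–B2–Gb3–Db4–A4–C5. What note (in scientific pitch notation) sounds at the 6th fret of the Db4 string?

G4

Each fret is one semitone, so Db4 + 6 = G4.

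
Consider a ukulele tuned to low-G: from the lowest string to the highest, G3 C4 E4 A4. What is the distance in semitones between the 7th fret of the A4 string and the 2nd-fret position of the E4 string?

A4 at fret 7 → E5 (MIDI 76); E4 at fret 2 → F#4 (MIDI 66).
76 − 66 = 10, so the two pitches are 10 semitones apart, with E5 the higher.

10 semitones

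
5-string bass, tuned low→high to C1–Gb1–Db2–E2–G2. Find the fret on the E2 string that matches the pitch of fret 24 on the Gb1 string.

Fret 24 on Gb1 is MIDI 30 + 24 = 54 (Gb3). On the E2 string (open MIDI 40), that pitch is 54 − 40 = fret 14.

14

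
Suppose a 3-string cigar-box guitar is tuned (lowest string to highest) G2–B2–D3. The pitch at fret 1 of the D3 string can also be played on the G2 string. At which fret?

D3 at fret 1 is D3 + 1 semitone = D#3.
The open G2 string is 7 semitones below the open D3, so the same pitch on the G2 string lies at fret 1 + 7 = 8.

8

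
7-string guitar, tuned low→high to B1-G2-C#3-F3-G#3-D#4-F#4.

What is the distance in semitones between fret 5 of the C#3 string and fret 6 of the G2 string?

C#3 at fret 5 → F#3 (MIDI 54); G2 at fret 6 → C#3 (MIDI 49).
54 − 49 = 5, so the two pitches are 5 semitones apart, with F#3 the higher.

5 semitones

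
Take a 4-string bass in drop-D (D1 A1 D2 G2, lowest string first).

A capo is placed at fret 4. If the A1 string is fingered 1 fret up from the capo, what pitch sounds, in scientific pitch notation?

D2

The capo raises the open A1 by 4 semitones to C#2; fretting 1 more gives A1 + 4 + 1 = A1 + 5 semitones = D2.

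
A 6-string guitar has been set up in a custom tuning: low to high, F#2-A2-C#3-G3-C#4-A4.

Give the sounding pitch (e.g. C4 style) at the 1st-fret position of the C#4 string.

D4

Each fret is one semitone, so C#4 + 1 = D4.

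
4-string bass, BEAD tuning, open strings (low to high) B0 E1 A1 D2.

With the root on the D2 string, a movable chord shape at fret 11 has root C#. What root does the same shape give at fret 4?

F#

Moving from fret 11 to fret 4 shifts the root by -7 semitones.
C# down 7 semitones is F#.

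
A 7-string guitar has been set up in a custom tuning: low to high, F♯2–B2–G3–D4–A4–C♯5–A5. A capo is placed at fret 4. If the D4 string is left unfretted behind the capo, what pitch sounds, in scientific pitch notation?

F♯4

The capo raises the open D4 by 4 semitones to F♯4; fretting 0 more gives D4 + 4 + 0 = D4 + 4 semitones = F♯4.
(Also written G♭.)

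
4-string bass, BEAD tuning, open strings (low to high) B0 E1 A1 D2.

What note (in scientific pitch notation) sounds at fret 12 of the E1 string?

E2

Each fret is one semitone, so E1 + 12 = E2.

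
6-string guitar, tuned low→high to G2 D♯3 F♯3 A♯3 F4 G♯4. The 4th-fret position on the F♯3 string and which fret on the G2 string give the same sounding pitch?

15

Fret 4 on F♯3 is MIDI 54 + 4 = 58 (A♯3). On the G2 string (open MIDI 43), that pitch is 58 − 43 = fret 15.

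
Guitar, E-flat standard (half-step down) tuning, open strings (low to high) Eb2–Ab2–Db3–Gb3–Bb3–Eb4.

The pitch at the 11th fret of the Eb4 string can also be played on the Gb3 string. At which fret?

Fret 11 on Eb4 is MIDI 63 + 11 = 74 (D5). On the Gb3 string (open MIDI 54), that pitch is 74 − 54 = fret 20.

20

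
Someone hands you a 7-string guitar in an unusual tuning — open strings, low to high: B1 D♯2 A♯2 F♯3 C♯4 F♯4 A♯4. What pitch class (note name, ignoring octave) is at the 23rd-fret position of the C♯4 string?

C

The open C♯4 string plus 23 semitones: C#–D–D#–E–…–A#–B–C.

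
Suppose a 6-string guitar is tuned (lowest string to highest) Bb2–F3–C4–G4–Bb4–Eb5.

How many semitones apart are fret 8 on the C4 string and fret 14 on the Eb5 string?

C4 at fret 8 → Ab4 (MIDI 68); Eb5 at fret 14 → F6 (MIDI 89).
68 − 89 = -21, so the two pitches are 21 semitones apart, with F6 the higher.

21 semitones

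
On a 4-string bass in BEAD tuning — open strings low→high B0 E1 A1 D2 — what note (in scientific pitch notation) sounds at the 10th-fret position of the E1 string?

Each fret is one semitone, so E1 + 10 = D2.

D2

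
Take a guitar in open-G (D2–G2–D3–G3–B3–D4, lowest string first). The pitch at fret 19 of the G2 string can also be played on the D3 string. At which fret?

12

G2 at fret 19 is G2 + 19 semitones = D4.
The open D3 string is 7 semitones above the open G2, so the same pitch on the D3 string lies at fret 19 − 7 = 12.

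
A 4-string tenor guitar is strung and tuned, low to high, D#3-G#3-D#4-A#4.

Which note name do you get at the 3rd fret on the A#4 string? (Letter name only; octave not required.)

C#

The open A#4 string plus 3 semitones: A#–B–C–C#.
(Equivalently spelled Db.)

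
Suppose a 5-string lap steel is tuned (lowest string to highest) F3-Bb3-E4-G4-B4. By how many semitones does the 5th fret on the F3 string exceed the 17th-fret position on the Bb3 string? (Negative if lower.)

F3 at fret 5 → Bb3 (MIDI 58); Bb3 at fret 17 → Eb5 (MIDI 75).
58 − 75 = -17, so the two pitches are 17 semitones apart.

-17 semitones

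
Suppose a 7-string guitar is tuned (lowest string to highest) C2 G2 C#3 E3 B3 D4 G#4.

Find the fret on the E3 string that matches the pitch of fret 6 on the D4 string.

D4 at fret 6 is D4 + 6 semitones = G#4.
The open E3 string is 10 semitones below the open D4, so the same pitch on the E3 string lies at fret 6 + 10 = 16.

16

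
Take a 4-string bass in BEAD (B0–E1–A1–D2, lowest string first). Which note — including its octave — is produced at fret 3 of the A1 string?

C2

Each fret is one semitone, so A1 + 3 = C2.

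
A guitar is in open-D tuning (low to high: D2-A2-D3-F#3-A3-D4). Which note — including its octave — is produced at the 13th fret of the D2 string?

The open D2 string plus 13 semitones: D–D#–E–F–…–C#–D–D#.
The walk passes from B into C once, so the octave number goes from 2 to 3.
(Equivalently spelled Eb3.)

D#3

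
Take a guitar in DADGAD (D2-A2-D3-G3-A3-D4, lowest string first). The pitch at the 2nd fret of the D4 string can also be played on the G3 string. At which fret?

D4 at fret 2 is D4 + 2 semitones = E4.
The open G3 string is 7 semitones below the open D4, so the same pitch on the G3 string lies at fret 2 + 7 = 9.

9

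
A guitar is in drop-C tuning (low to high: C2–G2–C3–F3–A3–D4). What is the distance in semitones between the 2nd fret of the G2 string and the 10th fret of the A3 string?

G2 at fret 2 → A2 (MIDI 45); A3 at fret 10 → G4 (MIDI 67).
45 − 67 = -22, so the two pitches are 22 semitones apart, with G4 the higher.

22 semitones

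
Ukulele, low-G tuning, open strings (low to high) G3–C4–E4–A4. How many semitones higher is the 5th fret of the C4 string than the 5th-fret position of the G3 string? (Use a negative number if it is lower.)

5 semitones

C4 at fret 5 → F4 (MIDI 65); G3 at fret 5 → C4 (MIDI 60).
65 − 60 = 5, so the two pitches are 5 semitones apart.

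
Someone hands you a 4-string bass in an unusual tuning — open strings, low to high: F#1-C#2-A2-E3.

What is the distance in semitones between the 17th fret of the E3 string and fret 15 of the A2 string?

9 semitones

E3 at fret 17 → A4 (MIDI 69); A2 at fret 15 → C4 (MIDI 60).
69 − 60 = 9, so the two pitches are 9 semitones apart, with A4 the higher.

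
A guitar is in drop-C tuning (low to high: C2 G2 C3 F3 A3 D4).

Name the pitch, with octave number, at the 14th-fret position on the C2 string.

C2 is MIDI 36. Adding 14 gives 50, which is D3.

D3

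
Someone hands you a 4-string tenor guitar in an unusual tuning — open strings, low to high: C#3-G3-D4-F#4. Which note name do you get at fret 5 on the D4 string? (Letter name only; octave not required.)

D4 is MIDI 62. Adding 5 gives 67; 67 mod 12 = 7, i.e. G.

G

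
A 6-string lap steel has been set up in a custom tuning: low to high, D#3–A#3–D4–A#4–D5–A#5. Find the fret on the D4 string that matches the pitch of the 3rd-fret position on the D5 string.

15

D5 at fret 3 is D5 + 3 semitones = F5.
The open D4 string is 12 semitones below the open D5, so the same pitch on the D4 string lies at fret 3 + 12 = 15.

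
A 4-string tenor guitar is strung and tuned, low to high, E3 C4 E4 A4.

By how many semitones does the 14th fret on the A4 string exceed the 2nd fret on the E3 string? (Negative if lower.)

29 semitones

A4 at fret 14 → B5 (MIDI 83); E3 at fret 2 → Gb3 (MIDI 54).
83 − 54 = 29, so the two pitches are 29 semitones apart.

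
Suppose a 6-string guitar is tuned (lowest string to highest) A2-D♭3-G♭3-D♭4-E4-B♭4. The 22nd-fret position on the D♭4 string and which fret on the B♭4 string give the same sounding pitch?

D♭4 at fret 22 is D♭4 + 22 semitones = B5.
The open B♭4 string is 9 semitones above the open D♭4, so the same pitch on the B♭4 string lies at fret 22 − 9 = 13.

13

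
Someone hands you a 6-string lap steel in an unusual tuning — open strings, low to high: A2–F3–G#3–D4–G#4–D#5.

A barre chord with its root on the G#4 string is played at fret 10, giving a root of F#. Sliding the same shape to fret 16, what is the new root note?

Moving from fret 10 to fret 16 shifts the root by 6 semitones.
F# up 6 semitones is C.

C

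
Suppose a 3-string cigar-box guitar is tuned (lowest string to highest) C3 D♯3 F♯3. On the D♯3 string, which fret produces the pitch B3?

8

B3 is 8 semitones above the open D♯3 (D#–E–F–F#–G–G#–A–A#–B), so it sits at fret 8.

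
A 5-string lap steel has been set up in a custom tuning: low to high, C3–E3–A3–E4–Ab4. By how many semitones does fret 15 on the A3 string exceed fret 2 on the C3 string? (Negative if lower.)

22 semitones

A3 at fret 15 → C5 (MIDI 72); C3 at fret 2 → D3 (MIDI 50).
72 − 50 = 22, so the two pitches are 22 semitones apart.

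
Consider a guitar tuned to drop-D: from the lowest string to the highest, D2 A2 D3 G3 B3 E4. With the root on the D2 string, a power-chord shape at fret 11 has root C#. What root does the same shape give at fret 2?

E

Moving from fret 11 to fret 2 shifts the root by -9 semitones.
C# down 9 semitones is E.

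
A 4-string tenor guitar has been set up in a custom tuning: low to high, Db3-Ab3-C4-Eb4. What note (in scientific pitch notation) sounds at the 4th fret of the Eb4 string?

G4

Each fret is one semitone, so Eb4 + 4 = G4.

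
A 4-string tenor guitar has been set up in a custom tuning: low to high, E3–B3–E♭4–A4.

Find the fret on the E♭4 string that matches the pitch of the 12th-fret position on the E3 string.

1

E3 at fret 12 is E3 + 12 semitones = E4.
The open E♭4 string is 11 semitones above the open E3, so the same pitch on the E♭4 string lies at fret 12 − 11 = 1.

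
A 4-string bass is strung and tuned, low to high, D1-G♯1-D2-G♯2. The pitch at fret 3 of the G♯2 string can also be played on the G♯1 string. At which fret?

G♯2 at fret 3 is G♯2 + 3 semitones = B2.
The open G♯1 string is 12 semitones below the open G♯2, so the same pitch on the G♯1 string lies at fret 3 + 12 = 15.

15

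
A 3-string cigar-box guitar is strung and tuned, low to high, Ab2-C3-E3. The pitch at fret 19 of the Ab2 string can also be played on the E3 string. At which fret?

Fret 19 on Ab2 is MIDI 44 + 19 = 63 (Eb4). On the E3 string (open MIDI 52), that pitch is 63 − 52 = fret 11.

11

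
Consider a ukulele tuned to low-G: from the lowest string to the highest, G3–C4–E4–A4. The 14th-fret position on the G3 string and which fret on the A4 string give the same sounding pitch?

0

G3 at fret 14 is G3 + 14 semitones = A4.
The open A4 string is 14 semitones above the open G3, so the same pitch on the A4 string lies at fret 14 − 14 = 0.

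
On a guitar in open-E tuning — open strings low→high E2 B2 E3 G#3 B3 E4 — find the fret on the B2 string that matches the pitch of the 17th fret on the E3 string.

E3 at fret 17 is E3 + 17 semitones = A4.
The open B2 string is 5 semitones below the open E3, so the same pitch on the B2 string lies at fret 17 + 5 = 22.

22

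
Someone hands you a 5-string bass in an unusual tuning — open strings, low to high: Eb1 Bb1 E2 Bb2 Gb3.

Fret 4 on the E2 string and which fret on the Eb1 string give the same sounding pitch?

17

Fret 4 on E2 is MIDI 40 + 4 = 44 (Ab2). On the Eb1 string (open MIDI 27), that pitch is 44 − 27 = fret 17.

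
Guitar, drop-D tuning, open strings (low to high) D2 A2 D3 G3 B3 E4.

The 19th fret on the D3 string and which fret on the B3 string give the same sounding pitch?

10

D3 at fret 19 is D3 + 19 semitones = A4.
The open B3 string is 9 semitones above the open D3, so the same pitch on the B3 string lies at fret 19 − 9 = 10.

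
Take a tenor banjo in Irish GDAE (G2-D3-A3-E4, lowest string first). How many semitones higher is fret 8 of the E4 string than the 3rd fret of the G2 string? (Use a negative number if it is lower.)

26 semitones

E4 at fret 8 → C5 (MIDI 72); G2 at fret 3 → A♯2 (MIDI 46).
72 − 46 = 26, so the two pitches are 26 semitones apart.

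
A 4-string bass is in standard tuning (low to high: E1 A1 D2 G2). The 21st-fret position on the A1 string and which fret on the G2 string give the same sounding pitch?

11

A1 at fret 21 is A1 + 21 semitones = F#3.
The open G2 string is 10 semitones above the open A1, so the same pitch on the G2 string lies at fret 21 − 10 = 11.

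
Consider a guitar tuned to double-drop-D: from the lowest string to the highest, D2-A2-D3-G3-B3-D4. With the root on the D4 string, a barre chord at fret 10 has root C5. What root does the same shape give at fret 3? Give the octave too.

F4

Moving from fret 10 to fret 3 shifts the root by -7 semitones.
C5 down 7 semitones is F4.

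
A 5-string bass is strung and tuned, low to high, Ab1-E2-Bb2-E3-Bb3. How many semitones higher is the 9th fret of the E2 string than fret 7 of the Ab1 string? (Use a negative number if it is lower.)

10 semitones

E2 at fret 9 → Db3 (MIDI 49); Ab1 at fret 7 → Eb2 (MIDI 39).
49 − 39 = 10, so the two pitches are 10 semitones apart.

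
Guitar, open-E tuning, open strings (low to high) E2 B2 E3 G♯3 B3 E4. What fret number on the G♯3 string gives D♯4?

7

D♯4 is 7 semitones above the open G♯3 (G#–A–A#–B–C–C#–D–D#), so it sits at fret 7.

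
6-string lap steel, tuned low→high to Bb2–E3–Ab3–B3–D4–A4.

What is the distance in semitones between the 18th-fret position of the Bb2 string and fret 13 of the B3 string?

Bb2 at fret 18 → E4 (MIDI 64); B3 at fret 13 → C5 (MIDI 72).
64 − 72 = -8, so the two pitches are 8 semitones apart, with C5 the higher.

8 semitones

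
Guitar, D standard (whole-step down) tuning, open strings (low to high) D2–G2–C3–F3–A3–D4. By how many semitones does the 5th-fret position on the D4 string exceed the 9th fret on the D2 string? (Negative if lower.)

20 semitones

D4 at fret 5 → G4 (MIDI 67); D2 at fret 9 → B2 (MIDI 47).
67 − 47 = 20, so the two pitches are 20 semitones apart.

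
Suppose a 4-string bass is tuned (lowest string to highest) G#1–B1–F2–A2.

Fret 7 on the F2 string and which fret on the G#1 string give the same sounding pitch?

16

F2 at fret 7 is F2 + 7 semitones = C3.
The open G#1 string is 9 semitones below the open F2, so the same pitch on the G#1 string lies at fret 7 + 9 = 16.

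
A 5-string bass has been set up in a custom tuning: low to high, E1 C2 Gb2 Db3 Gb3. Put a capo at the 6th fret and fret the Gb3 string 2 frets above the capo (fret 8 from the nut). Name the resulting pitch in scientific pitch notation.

D4

The capo raises the open Gb3 by 6 semitones to C4; fretting 2 more gives Gb3 + 6 + 2 = Gb3 + 8 semitones = D4.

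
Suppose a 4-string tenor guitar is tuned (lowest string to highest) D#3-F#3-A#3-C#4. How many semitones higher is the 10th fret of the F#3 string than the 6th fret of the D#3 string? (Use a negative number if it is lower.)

F#3 at fret 10 → E4 (MIDI 64); D#3 at fret 6 → A3 (MIDI 57).
64 − 57 = 7, so the two pitches are 7 semitones apart.

7 semitones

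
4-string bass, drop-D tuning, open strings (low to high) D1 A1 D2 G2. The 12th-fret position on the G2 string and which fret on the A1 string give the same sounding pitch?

G2 at fret 12 is G2 + 12 semitones = G3.
The open A1 string is 10 semitones below the open G2, so the same pitch on the A1 string lies at fret 12 + 10 = 22.

22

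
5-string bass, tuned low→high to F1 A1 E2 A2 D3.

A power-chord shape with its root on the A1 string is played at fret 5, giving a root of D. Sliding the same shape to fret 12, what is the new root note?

Moving from fret 5 to fret 12 shifts the root by 7 semitones.
D up 7 semitones is A.

A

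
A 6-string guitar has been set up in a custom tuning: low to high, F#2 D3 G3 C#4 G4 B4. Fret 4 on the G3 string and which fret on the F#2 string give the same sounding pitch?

G3 at fret 4 is G3 + 4 semitones = B3.
The open F#2 string is 13 semitones below the open G3, so the same pitch on the F#2 string lies at fret 4 + 13 = 17.

17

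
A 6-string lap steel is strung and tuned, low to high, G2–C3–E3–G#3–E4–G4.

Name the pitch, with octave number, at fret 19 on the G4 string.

The open G4 string plus 19 semitones: G–G#–A–A#–…–C–C#–D.
The walk passes from B into C 2 times, so the octave number goes from 4 to 6.

D6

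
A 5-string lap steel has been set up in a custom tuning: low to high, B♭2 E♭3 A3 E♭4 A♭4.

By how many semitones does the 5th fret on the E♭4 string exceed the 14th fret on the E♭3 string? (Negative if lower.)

E♭4 at fret 5 → A♭4 (MIDI 68); E♭3 at fret 14 → F4 (MIDI 65).
68 − 65 = 3, so the two pitches are 3 semitones apart.

3 semitones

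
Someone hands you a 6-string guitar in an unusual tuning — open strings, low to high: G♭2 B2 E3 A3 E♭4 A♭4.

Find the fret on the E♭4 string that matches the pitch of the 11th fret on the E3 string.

0

Fret 11 on E3 is MIDI 52 + 11 = 63 (E♭4). On the E♭4 string (open MIDI 63), that pitch is 63 − 63 = fret 0.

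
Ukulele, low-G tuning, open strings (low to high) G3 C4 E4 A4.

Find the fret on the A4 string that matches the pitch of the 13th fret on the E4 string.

8

E4 at fret 13 is E4 + 13 semitones = F5.
The open A4 string is 5 semitones above the open E4, so the same pitch on the A4 string lies at fret 13 − 5 = 8.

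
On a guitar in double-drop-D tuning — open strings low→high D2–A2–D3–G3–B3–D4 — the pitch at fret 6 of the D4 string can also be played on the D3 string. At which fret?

Fret 6 on D4 is MIDI 62 + 6 = 68 (G#4). On the D3 string (open MIDI 50), that pitch is 68 − 50 = fret 18.

18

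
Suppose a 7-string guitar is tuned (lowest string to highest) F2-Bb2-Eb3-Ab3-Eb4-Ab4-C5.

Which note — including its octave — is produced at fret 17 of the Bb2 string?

Eb4

The open Bb2 string plus 17 semitones: Bb–B–C–Db–…–Db–D–Eb.
The walk passes from B into C 2 times, so the octave number goes from 2 to 4.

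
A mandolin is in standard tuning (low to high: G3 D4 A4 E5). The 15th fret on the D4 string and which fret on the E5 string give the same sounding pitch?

1

D4 at fret 15 is D4 + 15 semitones = F5.
The open E5 string is 14 semitones above the open D4, so the same pitch on the E5 string lies at fret 15 − 14 = 1.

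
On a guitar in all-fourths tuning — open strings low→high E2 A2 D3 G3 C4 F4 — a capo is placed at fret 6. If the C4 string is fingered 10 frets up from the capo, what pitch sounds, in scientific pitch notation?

E5

The capo raises the open C4 by 6 semitones to F#4; fretting 10 more gives C4 + 6 + 10 = C4 + 16 semitones = E5.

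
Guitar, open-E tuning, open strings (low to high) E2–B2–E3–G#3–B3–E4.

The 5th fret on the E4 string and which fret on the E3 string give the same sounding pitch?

17

E4 at fret 5 is E4 + 5 semitones = A4.
The open E3 string is 12 semitones below the open E4, so the same pitch on the E3 string lies at fret 5 + 12 = 17.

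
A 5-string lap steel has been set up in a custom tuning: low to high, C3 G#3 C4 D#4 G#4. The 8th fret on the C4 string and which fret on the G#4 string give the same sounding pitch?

0

Fret 8 on C4 is MIDI 60 + 8 = 68 (G#4). On the G#4 string (open MIDI 68), that pitch is 68 − 68 = fret 0.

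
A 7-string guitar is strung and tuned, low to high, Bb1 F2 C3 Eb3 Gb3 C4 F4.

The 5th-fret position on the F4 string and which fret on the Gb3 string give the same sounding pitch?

F4 at fret 5 is F4 + 5 semitones = Bb4.
The open Gb3 string is 11 semitones below the open F4, so the same pitch on the Gb3 string lies at fret 5 + 11 = 16.

16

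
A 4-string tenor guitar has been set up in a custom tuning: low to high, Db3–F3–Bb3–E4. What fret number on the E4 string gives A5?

17

A5 is 17 semitones above the open E4 (E–F–Gb–G–…–G–Ab–A), so it sits at fret 17.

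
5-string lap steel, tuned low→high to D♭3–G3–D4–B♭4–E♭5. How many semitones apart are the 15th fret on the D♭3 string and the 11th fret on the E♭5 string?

D♭3 at fret 15 → E4 (MIDI 64); E♭5 at fret 11 → D6 (MIDI 86).
64 − 86 = -22, so the two pitches are 22 semitones apart, with D6 the higher.

22 semitones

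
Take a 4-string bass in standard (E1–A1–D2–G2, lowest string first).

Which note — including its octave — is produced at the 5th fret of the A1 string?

A1 is MIDI 33. Adding 5 gives 38, which is D2.

D2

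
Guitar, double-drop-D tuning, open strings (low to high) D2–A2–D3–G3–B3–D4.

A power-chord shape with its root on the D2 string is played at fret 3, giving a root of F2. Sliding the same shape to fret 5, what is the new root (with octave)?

Moving from fret 3 to fret 5 shifts the root by 2 semitones.
F2 up 2 semitones is G2.

G2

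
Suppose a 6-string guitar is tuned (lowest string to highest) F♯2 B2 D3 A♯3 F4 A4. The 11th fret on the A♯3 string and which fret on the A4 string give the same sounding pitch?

A♯3 at fret 11 is A♯3 + 11 semitones = A4.
The open A4 string is 11 semitones above the open A♯3, so the same pitch on the A4 string lies at fret 11 − 11 = 0.

0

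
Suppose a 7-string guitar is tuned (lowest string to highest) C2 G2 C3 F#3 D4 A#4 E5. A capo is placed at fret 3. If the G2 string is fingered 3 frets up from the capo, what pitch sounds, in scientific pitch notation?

The capo raises the open G2 by 3 semitones to A#2; fretting 3 more gives G2 + 3 + 3 = G2 + 6 semitones = C#3.

C#3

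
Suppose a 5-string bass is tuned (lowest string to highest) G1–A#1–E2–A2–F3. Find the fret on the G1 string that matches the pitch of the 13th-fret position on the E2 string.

Fret 13 on E2 is MIDI 40 + 13 = 53 (F3). On the G1 string (open MIDI 31), that pitch is 53 − 31 = fret 22.

22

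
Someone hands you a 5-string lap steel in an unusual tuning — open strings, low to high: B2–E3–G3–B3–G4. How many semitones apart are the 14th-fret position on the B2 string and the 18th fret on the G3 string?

B2 at fret 14 → C#4 (MIDI 61); G3 at fret 18 → C#5 (MIDI 73).
61 − 73 = -12, so the two pitches are 12 semitones apart, with C#5 the higher.

12 semitones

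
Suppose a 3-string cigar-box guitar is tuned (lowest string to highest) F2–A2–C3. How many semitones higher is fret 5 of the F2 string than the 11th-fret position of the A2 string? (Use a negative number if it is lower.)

-10 semitones

F2 at fret 5 → A♯2 (MIDI 46); A2 at fret 11 → G♯3 (MIDI 56).
46 − 56 = -10, so the two pitches are 10 semitones apart.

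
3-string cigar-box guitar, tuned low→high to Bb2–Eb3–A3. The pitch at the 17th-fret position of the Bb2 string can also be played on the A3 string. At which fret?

6

Bb2 at fret 17 is Bb2 + 17 semitones = Eb4.
The open A3 string is 11 semitones above the open Bb2, so the same pitch on the A3 string lies at fret 17 − 11 = 6.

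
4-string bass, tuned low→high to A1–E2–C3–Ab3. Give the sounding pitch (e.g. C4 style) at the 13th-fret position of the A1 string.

Each fret is one semitone, so A1 + 13 = Bb2.
(Equivalently spelled A#2.)

Bb2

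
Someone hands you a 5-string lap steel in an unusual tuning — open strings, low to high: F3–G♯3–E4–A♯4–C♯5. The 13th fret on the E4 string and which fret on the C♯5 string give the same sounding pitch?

4

E4 at fret 13 is E4 + 13 semitones = F5.
The open C♯5 string is 9 semitones above the open E4, so the same pitch on the C♯5 string lies at fret 13 − 9 = 4.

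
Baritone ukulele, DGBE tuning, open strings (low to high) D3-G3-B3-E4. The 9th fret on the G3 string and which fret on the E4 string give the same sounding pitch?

Fret 9 on G3 is MIDI 55 + 9 = 64 (E4). On the E4 string (open MIDI 64), that pitch is 64 − 64 = fret 0.

0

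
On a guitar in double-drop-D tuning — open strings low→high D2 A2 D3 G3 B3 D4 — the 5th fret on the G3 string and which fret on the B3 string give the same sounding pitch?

1

Fret 5 on G3 is MIDI 55 + 5 = 60 (C4). On the B3 string (open MIDI 59), that pitch is 60 − 59 = fret 1.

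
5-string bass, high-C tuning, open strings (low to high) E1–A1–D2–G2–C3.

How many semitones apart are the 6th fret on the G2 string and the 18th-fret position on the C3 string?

G2 at fret 6 → C♯3 (MIDI 49); C3 at fret 18 → F♯4 (MIDI 66).
49 − 66 = -17, so the two pitches are 17 semitones apart, with F♯4 the higher.

17 semitones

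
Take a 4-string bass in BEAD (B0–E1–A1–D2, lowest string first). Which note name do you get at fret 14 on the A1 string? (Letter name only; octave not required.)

B

A1 is MIDI 33. Adding 14 gives 47; 47 mod 12 = 11, i.e. B.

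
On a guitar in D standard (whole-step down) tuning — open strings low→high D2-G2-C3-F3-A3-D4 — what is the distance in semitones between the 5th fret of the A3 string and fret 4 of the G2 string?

A3 at fret 5 → D4 (MIDI 62); G2 at fret 4 → B2 (MIDI 47).
62 − 47 = 15, so the two pitches are 15 semitones apart, with D4 the higher.

15 semitones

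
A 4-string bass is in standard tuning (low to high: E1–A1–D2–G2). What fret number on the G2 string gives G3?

12

G3 is 12 semitones above the open G2 (G–G#–A–A#–…–F–F#–G), so it sits at fret 12.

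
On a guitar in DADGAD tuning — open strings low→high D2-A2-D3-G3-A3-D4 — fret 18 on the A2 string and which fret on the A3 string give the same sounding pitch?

6

A2 at fret 18 is A2 + 18 semitones = D♯4.
The open A3 string is 12 semitones above the open A2, so the same pitch on the A3 string lies at fret 18 − 12 = 6.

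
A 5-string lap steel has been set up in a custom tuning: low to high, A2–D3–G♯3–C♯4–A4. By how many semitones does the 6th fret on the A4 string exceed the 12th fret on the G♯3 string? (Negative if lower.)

7 semitones

A4 at fret 6 → D♯5 (MIDI 75); G♯3 at fret 12 → G♯4 (MIDI 68).
75 − 68 = 7, so the two pitches are 7 semitones apart.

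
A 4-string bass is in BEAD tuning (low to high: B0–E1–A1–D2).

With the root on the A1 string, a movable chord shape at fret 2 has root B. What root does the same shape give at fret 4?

C♯

Moving from fret 2 to fret 4 shifts the root by 2 semitones.
B up 2 semitones is C♯.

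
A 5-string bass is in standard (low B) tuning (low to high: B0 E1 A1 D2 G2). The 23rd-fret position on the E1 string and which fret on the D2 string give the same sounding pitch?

13

E1 at fret 23 is E1 + 23 semitones = D#3.
The open D2 string is 10 semitones above the open E1, so the same pitch on the D2 string lies at fret 23 − 10 = 13.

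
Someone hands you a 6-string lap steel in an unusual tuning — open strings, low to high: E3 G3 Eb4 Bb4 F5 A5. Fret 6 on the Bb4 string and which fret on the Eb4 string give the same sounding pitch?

13

Fret 6 on Bb4 is MIDI 70 + 6 = 76 (E5). On the Eb4 string (open MIDI 63), that pitch is 76 − 63 = fret 13.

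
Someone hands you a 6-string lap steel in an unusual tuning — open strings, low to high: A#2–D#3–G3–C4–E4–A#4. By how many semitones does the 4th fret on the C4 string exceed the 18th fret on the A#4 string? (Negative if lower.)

-24 semitones

C4 at fret 4 → E4 (MIDI 64); A#4 at fret 18 → E6 (MIDI 88).
64 − 88 = -24, so the two pitches are 24 semitones apart.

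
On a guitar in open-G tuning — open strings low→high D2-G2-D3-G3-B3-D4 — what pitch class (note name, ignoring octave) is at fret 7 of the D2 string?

D2 is MIDI 38. Adding 7 gives 45; 45 mod 12 = 9, i.e. A.

A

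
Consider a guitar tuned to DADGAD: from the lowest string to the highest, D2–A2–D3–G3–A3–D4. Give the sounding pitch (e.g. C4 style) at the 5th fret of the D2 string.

Each fret is one semitone, so D2 + 5 = G2.

G2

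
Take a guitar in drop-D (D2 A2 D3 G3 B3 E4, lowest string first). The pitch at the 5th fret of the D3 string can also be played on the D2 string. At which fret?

D3 at fret 5 is D3 + 5 semitones = G3.
The open D2 string is 12 semitones below the open D3, so the same pitch on the D2 string lies at fret 5 + 12 = 17.

17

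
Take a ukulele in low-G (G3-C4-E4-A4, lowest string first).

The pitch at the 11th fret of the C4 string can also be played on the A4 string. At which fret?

Fret 11 on C4 is MIDI 60 + 11 = 71 (B4). On the A4 string (open MIDI 69), that pitch is 71 − 69 = fret 2.

2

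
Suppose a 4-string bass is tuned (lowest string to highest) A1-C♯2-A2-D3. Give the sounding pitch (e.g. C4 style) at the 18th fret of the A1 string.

A1 is MIDI 33. Adding 18 gives 51, which is D♯3.
(Equivalently spelled E♭3.)

D♯3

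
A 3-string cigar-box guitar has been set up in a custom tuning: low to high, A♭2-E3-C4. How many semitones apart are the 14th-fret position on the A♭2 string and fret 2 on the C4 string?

4 semitones

A♭2 at fret 14 → B♭3 (MIDI 58); C4 at fret 2 → D4 (MIDI 62).
58 − 62 = -4, so the two pitches are 4 semitones apart, with D4 the higher.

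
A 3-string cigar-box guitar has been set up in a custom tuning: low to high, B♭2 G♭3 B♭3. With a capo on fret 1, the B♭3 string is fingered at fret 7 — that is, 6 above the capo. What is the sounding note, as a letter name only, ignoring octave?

The capo raises the open B♭3 by 1 semitone to B3; fretting 6 more gives B♭3 + 1 + 6 = B♭3 + 7 semitones, landing on F.

F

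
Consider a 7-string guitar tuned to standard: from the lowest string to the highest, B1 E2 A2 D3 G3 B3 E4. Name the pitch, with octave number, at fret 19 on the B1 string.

F♯3

The open B1 string plus 19 semitones: B–C–C#–D–…–E–F–F#.
The walk passes from B into C 2 times, so the octave number goes from 1 to 3.
(Equivalently spelled G♭3.)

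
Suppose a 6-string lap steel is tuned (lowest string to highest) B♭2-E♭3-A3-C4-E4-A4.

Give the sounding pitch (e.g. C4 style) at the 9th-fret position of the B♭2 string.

Each fret is one semitone, so B♭2 + 9 = G3.

G3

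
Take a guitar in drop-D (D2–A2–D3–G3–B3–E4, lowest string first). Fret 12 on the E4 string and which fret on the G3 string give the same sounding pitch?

Fret 12 on E4 is MIDI 64 + 12 = 76 (E5). On the G3 string (open MIDI 55), that pitch is 76 − 55 = fret 21.

21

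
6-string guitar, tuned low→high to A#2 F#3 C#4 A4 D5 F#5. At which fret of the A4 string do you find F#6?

21

F#6 is 21 semitones above the open A4 (A–A#–B–C–…–E–F–F#), so it sits at fret 21.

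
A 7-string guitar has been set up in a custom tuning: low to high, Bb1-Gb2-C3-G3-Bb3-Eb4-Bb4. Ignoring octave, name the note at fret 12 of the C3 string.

Each fret is one semitone, so C3 + 12 = C.

C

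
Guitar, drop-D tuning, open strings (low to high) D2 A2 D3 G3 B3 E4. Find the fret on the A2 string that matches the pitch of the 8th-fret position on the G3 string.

Fret 8 on G3 is MIDI 55 + 8 = 63 (D#4). On the A2 string (open MIDI 45), that pitch is 63 − 45 = fret 18.

18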